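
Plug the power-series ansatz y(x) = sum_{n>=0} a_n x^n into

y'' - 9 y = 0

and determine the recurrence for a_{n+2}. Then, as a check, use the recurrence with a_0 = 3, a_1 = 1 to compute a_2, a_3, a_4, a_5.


Substitute y = sum_n a_n x^n into y'' + (const) y = 0.
y''(x) = sum_{n>=0} (n+2)(n+1) a_{n+2} x^n.
The ODE becomes sum_n [(n+2)(n+1) a_{n+2} - 9 a_n] x^n = 0.
Setting each coefficient to zero gives the recurrence:
  (n+2)(n+1) a_{n+2} - 9 a_n = 0,
  a_{n+2} = 9 / ((n+1)(n+2)) a_n.

Check with a_0 = 3, a_1 = 1 (apply the recurrence for n = 0, 1, 2, 3): a_0 = 3, a_1 = 1, a_2 = 27/2, a_3 = 3/2, a_4 = 81/8, a_5 = 27/40.

a_{n+2} = 9/((n+1)(n+2)) * a_n; check: a_0 = 3, a_1 = 1, a_2 = 27/2, a_3 = 3/2, a_4 = 81/8, a_5 = 27/40


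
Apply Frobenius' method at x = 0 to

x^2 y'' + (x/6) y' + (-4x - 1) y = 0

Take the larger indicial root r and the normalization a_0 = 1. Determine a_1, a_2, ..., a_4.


Write in Frobenius form y'' + (p(x)/x) y' + (q(x)/x^2) y = 0:
  p(x) = 1/6,  q(x) = -4x - 1.
Indicial equation: r(r-1) + (1/6) r + (-1) = 0 -> roots r_1 = 3/2, r_2 = -2/3.
Take r = r_1 = 3/2. Let y(x) = x^r sum_{n>=0} a_n x^n with a_0 = 1.
Substitute y = x^r sum a_n x^n and match x^{r+n}. The recurrence is
  D(n) a_n - 4 a_{n-1} = 0,  where D(n) = (r+n)(r+n-1) + (1/6)(r+n) + (-1).
  a_n = 4 / D(n) * a_{n-1}.
Since the indicial polynomial factors as (r - r_1)(r - r_2), D(n) = (r_1 + n - r_1)(r_1 + n - r_2) = n(n + 13/6).
Evaluating step by step (a_0 = 1):
  n = 1: D(1) = 1(1 + 13/6) = 19/6; numerator = 4(1) = 4; a_1 = (4)/(19/6) = 24/19
  n = 2: D(2) = 2(2 + 13/6) = 25/3; numerator = 4(24/19) = 96/19; a_2 = (96/19)/(25/3) = 288/475
  n = 3: D(3) = 3(3 + 13/6) = 31/2; numerator = 4(288/475) = 1152/475; a_3 = (1152/475)/(31/2) = 2304/14725
  n = 4: D(4) = 4(4 + 13/6) = 74/3; numerator = 4(2304/14725) = 9216/14725; a_4 = (9216/14725)/(74/3) = 13824/544825

r = 3/2; a_0 = 1; a_1 = 24/19; a_2 = 288/475; a_3 = 2304/14725; a_4 = 13824/544825


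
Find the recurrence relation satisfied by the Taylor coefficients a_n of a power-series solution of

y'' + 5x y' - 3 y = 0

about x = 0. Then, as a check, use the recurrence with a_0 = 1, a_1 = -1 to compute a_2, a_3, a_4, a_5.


Substitute y = sum_n a_n x^n.
y''(x) has coefficient (n+2)(n+1) a_{n+2} at x^n;
5 x y'(x) has coefficient 5 n a_n at x^n (shift);
-3 y(x) has coefficient -3 a_n at x^n.
Matching x^n: (n+2)(n+1) a_{n+2} + (5n - 3) a_n = 0.
Thus a_{n+2} = (-5n + 3) / ((n+1)(n+2)) * a_n.

Check with a_0 = 1, a_1 = -1 (apply the recurrence for n = 0, 1, 2, 3): a_0 = 1, a_1 = -1, a_2 = 3/2, a_3 = 1/3, a_4 = -7/8, a_5 = -1/5.

a_(n+2) = (-5n + 3) / ((n+1)(n+2)) * a_n; check: a_0 = 1, a_1 = -1, a_2 = 3/2, a_3 = 1/3, a_4 = -7/8, a_5 = -1/5


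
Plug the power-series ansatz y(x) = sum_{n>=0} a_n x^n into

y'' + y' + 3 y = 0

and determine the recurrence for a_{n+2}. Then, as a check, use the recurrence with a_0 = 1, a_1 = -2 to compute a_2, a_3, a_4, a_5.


Substitute y = sum_n a_n x^n.
y''(x) has coefficient (n+2)(n+1) a_{n+2} at x^n;
y'(x) has coefficient (n+1) a_{n+1} at x^n;
3 y(x) has coefficient 3 a_n at x^n.
Matching x^n: (n+2)(n+1) a_{n+2} + (n+1) a_{n+1} + 3 a_n = 0.
Thus a_{n+2} = [-(n+1) a_{n+1} - 3 a_n] / ((n+1)(n+2)).

Check with a_0 = 1, a_1 = -2 (apply the recurrence for n = 0, 1, 2, 3): a_0 = 1, a_1 = -2, a_2 = -1/2, a_3 = 7/6, a_4 = -1/6, a_5 = -17/120.

a_(n+2) = [-(n+1) a_(n+1) - 3 a_n] / ((n+1)(n+2)); check: a_0 = 1, a_1 = -2, a_2 = -1/2, a_3 = 7/6, a_4 = -1/6, a_5 = -17/120


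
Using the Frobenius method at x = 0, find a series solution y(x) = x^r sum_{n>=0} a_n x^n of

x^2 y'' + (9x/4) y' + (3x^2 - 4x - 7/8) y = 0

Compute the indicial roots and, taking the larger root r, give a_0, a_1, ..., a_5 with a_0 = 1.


Write in Frobenius form y'' + (p(x)/x) y' + (q(x)/x^2) y = 0:
  p(x) = 9/4,  q(x) = 3x^2 - 4x - 7/8.
Indicial equation: r(r-1) + (9/4) r + (-7/8) = 0 -> roots r_1 = 1/2, r_2 = -7/4.
Take r = r_1 = 1/2. Let y(x) = x^r sum_{n>=0} a_n x^n with a_0 = 1.
Substitute y = x^r sum a_n x^n and match x^{r+n}. The recurrence is
  D(n) a_n - 4 a_{n-1} + 3 a_{n-2} = 0,  where D(n) = (r+n)(r+n-1) + (9/4)(r+n) + (-7/8).
  a_n = [4 a_{n-1} - 3 a_{n-2}] / D(n).
Since the indicial polynomial factors as (r - r_1)(r - r_2), D(n) = (r_1 + n - r_1)(r_1 + n - r_2) = n(n + 9/4).
Evaluating step by step (a_0 = 1):
  n = 1: D(1) = 1(1 + 9/4) = 13/4; numerator = 4(1) = 4; a_1 = (4)/(13/4) = 16/13
  n = 2: D(2) = 2(2 + 9/4) = 17/2; numerator = 4(16/13) - 3(1) = 25/13; a_2 = (25/13)/(17/2) = 50/221
  n = 3: D(3) = 3(3 + 9/4) = 63/4; numerator = 4(50/221) - 3(16/13) = -616/221; a_3 = (-616/221)/(63/4) = -352/1989
  n = 4: D(4) = 4(4 + 9/4) = 25; numerator = 4(-352/1989) - 3(50/221) = -2758/1989; a_4 = (-2758/1989)/(25) = -2758/49725
  n = 5: D(5) = 5(5 + 9/4) = 145/4; numerator = 4(-2758/49725) - 3(-352/1989) = 904/2925; a_5 = (904/2925)/(145/4) = 3616/424125

r = 1/2; a_0 = 1; a_1 = 16/13; a_2 = 50/221; a_3 = -352/1989; a_4 = -2758/49725; a_5 = 3616/424125


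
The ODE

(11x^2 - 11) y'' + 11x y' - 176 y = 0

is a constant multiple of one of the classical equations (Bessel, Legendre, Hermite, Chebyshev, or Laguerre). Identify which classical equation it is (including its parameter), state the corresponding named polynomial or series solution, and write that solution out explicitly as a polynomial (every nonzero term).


All three coefficients share the factor -11; dividing through by -11 gives  (1 - x^2) y'' - x y' + 16 y = 0.
This matches the Chebyshev equation (1 - x^2) y'' - x y' + n^2 y = 0 (note the -x y' term, not -2x y') with n^2 = 16, so n = 4; the polynomial solution is T_4(x).
With y = sum_k a_k x^k, matching x^k gives (k+2)(k+1) a_{k+2} = (k^2 - n^2) a_k = (k - 4)(k + 4) a_k. The right side vanishes at k = 4, so the series with the parity of 4 terminates at degree 4.
Standard normalization: leading coefficient of T_n is 2^(n-1), so a_4 = 2^3 = 8. Work downward with a_k = (k+1)(k+2) a_{k+2} / ((k - 4)(k + 4)):
  a_2 = (3)(4)(8) / ((2 - 4)(2 + 4)) = 96/(-12) = -8
  a_0 = (1)(2)(-8) / ((0 - 4)(0 + 4)) = -16/(-16) = 1
Hence T_4(x) = 8 x^4 - 8 x^2 + 1.

T_4(x); series = 8 x^4 - 8 x^2 + 1


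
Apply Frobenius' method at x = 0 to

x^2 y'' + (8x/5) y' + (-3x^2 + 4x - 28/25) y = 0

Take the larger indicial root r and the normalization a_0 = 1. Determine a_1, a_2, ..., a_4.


Write in Frobenius form y'' + (p(x)/x) y' + (q(x)/x^2) y = 0:
  p(x) = 8/5,  q(x) = -3x^2 + 4x - 28/25.
Indicial equation: r(r-1) + (8/5) r + (-28/25) = 0 -> roots r_1 = 4/5, r_2 = -7/5.
Take r = r_1 = 4/5. Let y(x) = x^r sum_{n>=0} a_n x^n with a_0 = 1.
Substitute y = x^r sum a_n x^n and match x^{r+n}. The recurrence is
  D(n) a_n + 4 a_{n-1} - 3 a_{n-2} = 0,  where D(n) = (r+n)(r+n-1) + (8/5)(r+n) + (-28/25).
  a_n = [-4 a_{n-1} + 3 a_{n-2}] / D(n).
Since the indicial polynomial factors as (r - r_1)(r - r_2), D(n) = (r_1 + n - r_1)(r_1 + n - r_2) = n(n + 11/5).
Evaluating step by step (a_0 = 1):
  n = 1: D(1) = 1(1 + 11/5) = 16/5; numerator = -4(1) = -4; a_1 = (-4)/(16/5) = -5/4
  n = 2: D(2) = 2(2 + 11/5) = 42/5; numerator = -4(-5/4) + 3(1) = 8; a_2 = (8)/(42/5) = 20/21
  n = 3: D(3) = 3(3 + 11/5) = 78/5; numerator = -4(20/21) + 3(-5/4) = -635/84; a_3 = (-635/84)/(78/5) = -3175/6552
  n = 4: D(4) = 4(4 + 11/5) = 124/5; numerator = -4(-3175/6552) + 3(20/21) = 7855/1638; a_4 = (7855/1638)/(124/5) = 39275/203112

r = 4/5; a_0 = 1; a_1 = -5/4; a_2 = 20/21; a_3 = -3175/6552; a_4 = 39275/203112


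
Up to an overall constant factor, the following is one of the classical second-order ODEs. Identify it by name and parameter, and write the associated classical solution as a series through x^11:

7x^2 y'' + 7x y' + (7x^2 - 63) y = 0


All three coefficients share the factor 7; dividing through by 7 gives  x^2 y'' + x y' + (x^2 - 9) y = 0.
This matches the Bessel equation x^2 y'' + x y' + (x^2 - nu^2) y = 0 with nu^2 = 9, so nu = 3; the solution bounded at x = 0 is J_3(x).
Frobenius at x = 0: indicial roots ±nu; for r = nu the recurrence k(k + 2nu) c_k = -c_{k-2} gives the standard series J_nu(x) = sum_{k>=0} (-1)^k / (k! (k+nu)!) (x/2)^(2k+nu). Evaluate the first 5 terms:
  k = 0: (-1)^0 / (0! * 3! * 2^3) x^3 = 1/(1*6*8) x^3 = (1/48) x^3
  k = 1: (-1)^1 / (1! * 4! * 2^5) x^5 = -1/(1*24*32) x^5 = (-1/768) x^5
  k = 2: (-1)^2 / (2! * 5! * 2^7) x^7 = 1/(2*120*128) x^7 = (1/30720) x^7
  k = 3: (-1)^3 / (3! * 6! * 2^9) x^9 = -1/(6*720*512) x^9 = (-1/2211840) x^9
  k = 4: (-1)^4 / (4! * 7! * 2^11) x^11 = 1/(24*5040*2048) x^11 = (1/247726080) x^11
Hence J_3(x) = x^11/247726080 - x^9/2211840 + x^7/30720 - x^5/768 + x^3/48 + ....

J_3(x); series = x^11/247726080 - x^9/2211840 + x^7/30720 - x^5/768 + x^3/48


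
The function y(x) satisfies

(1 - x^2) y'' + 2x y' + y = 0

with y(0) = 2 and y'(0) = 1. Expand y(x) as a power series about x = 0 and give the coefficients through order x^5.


Ansatz: y(x) = sum_{n>=0} a_n x^n, so y'(x) = sum_{n>=1} n a_n x^(n-1) and y''(x) = sum_{n>=2} n(n-1) a_n x^(n-2).
Substitute into P(x) y'' + Q(x) y' + R(x) y = 0 with P(x) = 1 - x^2, Q(x) = 2x, R(x) = 1, and match powers of x.
Initial conditions: a_0 = 2, a_1 = 1.
Setting the coefficient of each power of x to zero and solving order by order (substituting the coefficients already found):
  x^0: 2 a_2 + a_0 = 0  ->  2 a_2 = -a_0 = -2  ->  a_2 = -1
  x^1: 6 a_3 + 3 a_1 = 0  ->  6 a_3 = -3 a_1 = -3  ->  a_3 = -1/2
  x^2: 12 a_4 + 3 a_2 = 0  ->  12 a_4 = -3 a_2 = 3  ->  a_4 = 1/4
  x^3: 20 a_5 + a_3 = 0  ->  20 a_5 = -a_3 = 1/2  ->  a_5 = 1/40
Truncated series: y(x) = 2 + x - x^2 - (1/2) x^3 + (1/4) x^4 + (1/40) x^5 + O(x^6).

a_0 = 2; a_1 = 1; a_2 = -1; a_3 = -1/2; a_4 = 1/4; a_5 = 1/40


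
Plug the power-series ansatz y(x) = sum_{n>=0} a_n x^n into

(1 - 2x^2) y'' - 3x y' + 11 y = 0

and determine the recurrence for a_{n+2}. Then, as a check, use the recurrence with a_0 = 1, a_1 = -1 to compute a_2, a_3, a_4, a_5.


Substitute y = sum_n a_n x^n.
(1 - 2 x^2) y'' contributes (n+2)(n+1) a_{n+2} - 2 n(n-1) a_n at x^n.
-3 x y'(x) contributes -3 n a_n at x^n.
11 y(x) contributes 11 a_n at x^n.
Matching x^n: (n+2)(n+1) a_{n+2} + (-2 n(n-1) - 3 n + 11) a_n = 0.
Thus a_{n+2} = (2 n(n-1) + 3 n - 11) / ((n+1)(n+2)) * a_n.

Check with a_0 = 1, a_1 = -1 (apply the recurrence for n = 0, 1, 2, 3): a_0 = 1, a_1 = -1, a_2 = -11/2, a_3 = 4/3, a_4 = 11/24, a_5 = 2/3.

a_(n+2) = (2 n(n-1) + 3 n - 11) / ((n+1)(n+2)) * a_n; check: a_0 = 1, a_1 = -1, a_2 = -11/2, a_3 = 4/3, a_4 = 11/24, a_5 = 2/3


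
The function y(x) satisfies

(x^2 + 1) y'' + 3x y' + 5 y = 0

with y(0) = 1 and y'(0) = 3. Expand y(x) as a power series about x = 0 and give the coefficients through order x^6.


Ansatz: y(x) = sum_{n>=0} a_n x^n, so y'(x) = sum_{n>=1} n a_n x^(n-1) and y''(x) = sum_{n>=2} n(n-1) a_n x^(n-2).
Substitute into P(x) y'' + Q(x) y' + R(x) y = 0 with P(x) = x^2 + 1, Q(x) = 3x, R(x) = 5, and match powers of x.
Initial conditions: a_0 = 1, a_1 = 3.
Setting the coefficient of each power of x to zero and solving order by order (substituting the coefficients already found):
  x^0: 2 a_2 + 5 a_0 = 0  ->  2 a_2 = -5 a_0 = -5  ->  a_2 = -5/2
  x^1: 6 a_3 + 8 a_1 = 0  ->  6 a_3 = -8 a_1 = -24  ->  a_3 = -4
  x^2: 12 a_4 + 13 a_2 = 0  ->  12 a_4 = -13 a_2 = 65/2  ->  a_4 = 65/24
  x^3: 20 a_5 + 20 a_3 = 0  ->  20 a_5 = -20 a_3 = 80  ->  a_5 = 4
  x^4: 30 a_6 + 29 a_4 = 0  ->  30 a_6 = -29 a_4 = -1885/24  ->  a_6 = -377/144
Truncated series: y(x) = 1 + 3 x - (5/2) x^2 - 4 x^3 + (65/24) x^4 + 4 x^5 - (377/144) x^6 + O(x^7).

a_0 = 1; a_1 = 3; a_2 = -5/2; a_3 = -4; a_4 = 65/24; a_5 = 4; a_6 = -377/144


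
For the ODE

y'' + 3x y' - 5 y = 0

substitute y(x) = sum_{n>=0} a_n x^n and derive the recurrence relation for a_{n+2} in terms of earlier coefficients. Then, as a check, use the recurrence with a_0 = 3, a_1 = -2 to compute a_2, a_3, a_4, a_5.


Substitute y = sum_n a_n x^n.
y''(x) has coefficient (n+2)(n+1) a_{n+2} at x^n;
3 x y'(x) has coefficient 3 n a_n at x^n (shift);
-5 y(x) has coefficient -5 a_n at x^n.
Matching x^n: (n+2)(n+1) a_{n+2} + (3n - 5) a_n = 0.
Thus a_{n+2} = (-3n + 5) / ((n+1)(n+2)) * a_n.

Check with a_0 = 3, a_1 = -2 (apply the recurrence for n = 0, 1, 2, 3): a_0 = 3, a_1 = -2, a_2 = 15/2, a_3 = -2/3, a_4 = -5/8, a_5 = 2/15.

a_(n+2) = (-3n + 5) / ((n+1)(n+2)) * a_n; check: a_0 = 3, a_1 = -2, a_2 = 15/2, a_3 = -2/3, a_4 = -5/8, a_5 = 2/15


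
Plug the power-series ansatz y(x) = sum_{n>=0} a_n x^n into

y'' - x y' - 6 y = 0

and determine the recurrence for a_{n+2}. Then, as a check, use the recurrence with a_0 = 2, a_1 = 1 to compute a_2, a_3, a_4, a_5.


Substitute y = sum_n a_n x^n.
y''(x) has coefficient (n+2)(n+1) a_{n+2} at x^n;
-x y'(x) has coefficient -n a_n at x^n (shift);
-6 y(x) has coefficient -6 a_n at x^n.
Matching x^n: (n+2)(n+1) a_{n+2} + (-n - 6) a_n = 0.
Thus a_{n+2} = (n + 6) / ((n+1)(n+2)) * a_n.

Check with a_0 = 2, a_1 = 1 (apply the recurrence for n = 0, 1, 2, 3): a_0 = 2, a_1 = 1, a_2 = 6, a_3 = 7/6, a_4 = 4, a_5 = 21/40.

a_(n+2) = (n + 6) / ((n+1)(n+2)) * a_n; check: a_0 = 2, a_1 = 1, a_2 = 6, a_3 = 7/6, a_4 = 4, a_5 = 21/40


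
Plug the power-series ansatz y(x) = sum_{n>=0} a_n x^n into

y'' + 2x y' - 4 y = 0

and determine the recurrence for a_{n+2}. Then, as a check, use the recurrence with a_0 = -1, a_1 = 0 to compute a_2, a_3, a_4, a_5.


Substitute y = sum_n a_n x^n.
y''(x) has coefficient (n+2)(n+1) a_{n+2} at x^n;
2 x y'(x) has coefficient 2 n a_n at x^n (shift);
-4 y(x) has coefficient -4 a_n at x^n.
Matching x^n: (n+2)(n+1) a_{n+2} + (2n - 4) a_n = 0.
Thus a_{n+2} = (-2n + 4) / ((n+1)(n+2)) * a_n.

Check with a_0 = -1, a_1 = 0 (apply the recurrence for n = 0, 1, 2, 3): a_0 = -1, a_1 = 0, a_2 = -2, a_3 = 0, a_4 = 0, a_5 = 0.

a_(n+2) = (-2n + 4) / ((n+1)(n+2)) * a_n; check: a_0 = -1, a_1 = 0, a_2 = -2, a_3 = 0, a_4 = 0, a_5 = 0


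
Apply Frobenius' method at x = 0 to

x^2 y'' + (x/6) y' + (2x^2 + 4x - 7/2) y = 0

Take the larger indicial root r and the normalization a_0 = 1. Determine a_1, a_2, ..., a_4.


Write in Frobenius form y'' + (p(x)/x) y' + (q(x)/x^2) y = 0:
  p(x) = 1/6,  q(x) = 2x^2 + 4x - 7/2.
Indicial equation: r(r-1) + (1/6) r + (-7/2) = 0 -> roots r_1 = 7/3, r_2 = -3/2.
Take r = r_1 = 7/3. Let y(x) = x^r sum_{n>=0} a_n x^n with a_0 = 1.
Substitute y = x^r sum a_n x^n and match x^{r+n}. The recurrence is
  D(n) a_n + 4 a_{n-1} + 2 a_{n-2} = 0,  where D(n) = (r+n)(r+n-1) + (1/6)(r+n) + (-7/2).
  a_n = [-4 a_{n-1} - 2 a_{n-2}] / D(n).
Since the indicial polynomial factors as (r - r_1)(r - r_2), D(n) = (r_1 + n - r_1)(r_1 + n - r_2) = n(n + 23/6).
Evaluating step by step (a_0 = 1):
  n = 1: D(1) = 1(1 + 23/6) = 29/6; numerator = -4(1) = -4; a_1 = (-4)/(29/6) = -24/29
  n = 2: D(2) = 2(2 + 23/6) = 35/3; numerator = -4(-24/29) - 2(1) = 38/29; a_2 = (38/29)/(35/3) = 114/1015
  n = 3: D(3) = 3(3 + 23/6) = 41/2; numerator = -4(114/1015) - 2(-24/29) = 1224/1015; a_3 = (1224/1015)/(41/2) = 2448/41615
  n = 4: D(4) = 4(4 + 23/6) = 94/3; numerator = -4(2448/41615) - 2(114/1015) = -132/287; a_4 = (-132/287)/(94/3) = -198/13489

r = 7/3; a_0 = 1; a_1 = -24/29; a_2 = 114/1015; a_3 = 2448/41615; a_4 = -198/13489


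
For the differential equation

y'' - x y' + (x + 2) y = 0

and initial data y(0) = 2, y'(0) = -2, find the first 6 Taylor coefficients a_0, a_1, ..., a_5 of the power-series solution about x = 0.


Ansatz: y(x) = sum_{n>=0} a_n x^n, so y'(x) = sum_{n>=1} n a_n x^(n-1) and y''(x) = sum_{n>=2} n(n-1) a_n x^(n-2).
Substitute into P(x) y'' + Q(x) y' + R(x) y = 0 with P(x) = 1, Q(x) = -x, R(x) = x + 2, and match powers of x.
Initial conditions: a_0 = 2, a_1 = -2.
Setting the coefficient of each power of x to zero and solving order by order (substituting the coefficients already found):
  x^0: 2 a_2 + 2 a_0 = 0  ->  2 a_2 = -2 a_0 = -4  ->  a_2 = -2
  x^1: 6 a_3 + a_1 + a_0 = 0  ->  6 a_3 = -a_1 - a_0 = 0  ->  a_3 = 0
  x^2: 12 a_4 + a_1 = 0  ->  12 a_4 = -a_1 = 2  ->  a_4 = 1/6
  x^3: 20 a_5 - a_3 + a_2 = 0  ->  20 a_5 = a_3 - a_2 = 2  ->  a_5 = 1/10
Truncated series: y(x) = 2 - 2 x - 2 x^2 + (1/6) x^4 + (1/10) x^5 + O(x^6).

a_0 = 2; a_1 = -2; a_2 = -2; a_3 = 0; a_4 = 1/6; a_5 = 1/10


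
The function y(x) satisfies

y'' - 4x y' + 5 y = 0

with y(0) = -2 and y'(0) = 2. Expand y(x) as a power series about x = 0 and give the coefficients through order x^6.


Ansatz: y(x) = sum_{n>=0} a_n x^n, so y'(x) = sum_{n>=1} n a_n x^(n-1) and y''(x) = sum_{n>=2} n(n-1) a_n x^(n-2).
Substitute into P(x) y'' + Q(x) y' + R(x) y = 0 with P(x) = 1, Q(x) = -4x, R(x) = 5, and match powers of x.
Initial conditions: a_0 = -2, a_1 = 2.
Setting the coefficient of each power of x to zero and solving order by order (substituting the coefficients already found):
  x^0: 2 a_2 + 5 a_0 = 0  ->  2 a_2 = -5 a_0 = 10  ->  a_2 = 5
  x^1: 6 a_3 + a_1 = 0  ->  6 a_3 = -a_1 = -2  ->  a_3 = -1/3
  x^2: 12 a_4 - 3 a_2 = 0  ->  12 a_4 = 3 a_2 = 15  ->  a_4 = 5/4
  x^3: 20 a_5 - 7 a_3 = 0  ->  20 a_5 = 7 a_3 = -7/3  ->  a_5 = -7/60
  x^4: 30 a_6 - 11 a_4 = 0  ->  30 a_6 = 11 a_4 = 55/4  ->  a_6 = 11/24
Truncated series: y(x) = -2 + 2 x + 5 x^2 - (1/3) x^3 + (5/4) x^4 - (7/60) x^5 + (11/24) x^6 + O(x^7).

a_0 = -2; a_1 = 2; a_2 = 5; a_3 = -1/3; a_4 = 5/4; a_5 = -7/60; a_6 = 11/24


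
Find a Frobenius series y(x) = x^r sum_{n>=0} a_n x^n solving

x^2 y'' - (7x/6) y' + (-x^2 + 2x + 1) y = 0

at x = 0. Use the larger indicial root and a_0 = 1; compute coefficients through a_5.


Write in Frobenius form y'' + (p(x)/x) y' + (q(x)/x^2) y = 0:
  p(x) = -7/6,  q(x) = -x^2 + 2x + 1.
Indicial equation: r(r-1) + (-7/6) r + (1) = 0 -> roots r_1 = 3/2, r_2 = 2/3.
Take r = r_1 = 3/2. Let y(x) = x^r sum_{n>=0} a_n x^n with a_0 = 1.
Substitute y = x^r sum a_n x^n and match x^{r+n}. The recurrence is
  D(n) a_n + 2 a_{n-1} - 1 a_{n-2} = 0,  where D(n) = (r+n)(r+n-1) + (-7/6)(r+n) + (1).
  a_n = [-2 a_{n-1} + 1 a_{n-2}] / D(n).
Since the indicial polynomial factors as (r - r_1)(r - r_2), D(n) = (r_1 + n - r_1)(r_1 + n - r_2) = n(n + 5/6).
Evaluating step by step (a_0 = 1):
  n = 1: D(1) = 1(1 + 5/6) = 11/6; numerator = -2(1) = -2; a_1 = (-2)/(11/6) = -12/11
  n = 2: D(2) = 2(2 + 5/6) = 17/3; numerator = -2(-12/11) + 1(1) = 35/11; a_2 = (35/11)/(17/3) = 105/187
  n = 3: D(3) = 3(3 + 5/6) = 23/2; numerator = -2(105/187) + 1(-12/11) = -414/187; a_3 = (-414/187)/(23/2) = -36/187
  n = 4: D(4) = 4(4 + 5/6) = 58/3; numerator = -2(-36/187) + 1(105/187) = 177/187; a_4 = (177/187)/(58/3) = 531/10846
  n = 5: D(5) = 5(5 + 5/6) = 175/6; numerator = -2(531/10846) + 1(-36/187) = -1575/5423; a_5 = (-1575/5423)/(175/6) = -54/5423

r = 3/2; a_0 = 1; a_1 = -12/11; a_2 = 105/187; a_3 = -36/187; a_4 = 531/10846; a_5 = -54/5423


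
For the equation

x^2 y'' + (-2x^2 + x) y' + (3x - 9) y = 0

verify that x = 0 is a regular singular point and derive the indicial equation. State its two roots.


Divide by x^2 to reach normal form y'' + P_1(x) y' + P_2(x) y = 0 with P_1(x) = -2 + 1/x and P_2(x) = 3/x - 9/x^2.
x = 0 is a singular point because the y'-coefficient -2 + 1/x has a pole at x = 0 and the y-coefficient 3/x - 9/x^2 has a pole at x = 0.
It is a regular singular point because x P_1(x) = p(x) = 1 - 2x and x^2 P_2(x) = q(x) = 3x - 9 are polynomials, hence analytic at x = 0.
p(0) = 1,  q(0) = -9.
Indicial equation: r(r-1) + p(0) r + q(0) = 0, i.e. r^2 + (p(0) - 1) r + q(0) = 0, i.e. r^2 - 9 = 0.
Discriminant: (0)^2 - 4(-9) = 36, so r = (0 ± 6)/2.
Solving: r_1 = 3, r_2 = -3.

indicial: r^2 - 9 = 0; roots r_1 = 3, r_2 = -3


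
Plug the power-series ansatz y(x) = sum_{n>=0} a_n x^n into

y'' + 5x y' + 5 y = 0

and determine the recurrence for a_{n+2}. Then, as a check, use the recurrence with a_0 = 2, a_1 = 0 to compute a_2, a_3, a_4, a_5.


Substitute y = sum_n a_n x^n.
y''(x) has coefficient (n+2)(n+1) a_{n+2} at x^n;
5 x y'(x) has coefficient 5 n a_n at x^n (shift);
5 y(x) has coefficient 5 a_n at x^n.
Matching x^n: (n+2)(n+1) a_{n+2} + (5n + 5) a_n = 0.
Thus a_{n+2} = (-5n - 5) / ((n+1)(n+2)) * a_n.

Check with a_0 = 2, a_1 = 0 (apply the recurrence for n = 0, 1, 2, 3): a_0 = 2, a_1 = 0, a_2 = -5, a_3 = 0, a_4 = 25/4, a_5 = 0.

a_(n+2) = (-5n - 5) / ((n+1)(n+2)) * a_n; check: a_0 = 2, a_1 = 0, a_2 = -5, a_3 = 0, a_4 = 25/4, a_5 = 0


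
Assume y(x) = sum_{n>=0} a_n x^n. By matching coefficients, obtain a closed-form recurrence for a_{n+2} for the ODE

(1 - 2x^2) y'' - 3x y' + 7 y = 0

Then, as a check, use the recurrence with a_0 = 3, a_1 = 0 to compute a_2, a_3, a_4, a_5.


Substitute y = sum_n a_n x^n.
(1 - 2 x^2) y'' contributes (n+2)(n+1) a_{n+2} - 2 n(n-1) a_n at x^n.
-3 x y'(x) contributes -3 n a_n at x^n.
7 y(x) contributes 7 a_n at x^n.
Matching x^n: (n+2)(n+1) a_{n+2} + (-2 n(n-1) - 3 n + 7) a_n = 0.
Thus a_{n+2} = (2 n(n-1) + 3 n - 7) / ((n+1)(n+2)) * a_n.

Check with a_0 = 3, a_1 = 0 (apply the recurrence for n = 0, 1, 2, 3): a_0 = 3, a_1 = 0, a_2 = -21/2, a_3 = 0, a_4 = -21/8, a_5 = 0.

a_(n+2) = (2 n(n-1) + 3 n - 7) / ((n+1)(n+2)) * a_n; check: a_0 = 3, a_1 = 0, a_2 = -21/2, a_3 = 0, a_4 = -21/8, a_5 = 0


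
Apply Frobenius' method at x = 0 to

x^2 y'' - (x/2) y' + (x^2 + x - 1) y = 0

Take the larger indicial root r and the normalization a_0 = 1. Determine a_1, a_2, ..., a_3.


Write in Frobenius form y'' + (p(x)/x) y' + (q(x)/x^2) y = 0:
  p(x) = -1/2,  q(x) = x^2 + x - 1.
Indicial equation: r(r-1) + (-1/2) r + (-1) = 0 -> roots r_1 = 2, r_2 = -1/2.
Take r = r_1 = 2. Let y(x) = x^r sum_{n>=0} a_n x^n with a_0 = 1.
Substitute y = x^r sum a_n x^n and match x^{r+n}. The recurrence is
  D(n) a_n + 1 a_{n-1} + 1 a_{n-2} = 0,  where D(n) = (r+n)(r+n-1) + (-1/2)(r+n) + (-1).
  a_n = [-1 a_{n-1} - 1 a_{n-2}] / D(n).
Since the indicial polynomial factors as (r - r_1)(r - r_2), D(n) = (r_1 + n - r_1)(r_1 + n - r_2) = n(n + 5/2).
Evaluating step by step (a_0 = 1):
  n = 1: D(1) = 1(1 + 5/2) = 7/2; numerator = -1(1) = -1; a_1 = (-1)/(7/2) = -2/7
  n = 2: D(2) = 2(2 + 5/2) = 9; numerator = -1(-2/7) - 1(1) = -5/7; a_2 = (-5/7)/(9) = -5/63
  n = 3: D(3) = 3(3 + 5/2) = 33/2; numerator = -1(-5/63) - 1(-2/7) = 23/63; a_3 = (23/63)/(33/2) = 46/2079

r = 2; a_0 = 1; a_1 = -2/7; a_2 = -5/63; a_3 = 46/2079


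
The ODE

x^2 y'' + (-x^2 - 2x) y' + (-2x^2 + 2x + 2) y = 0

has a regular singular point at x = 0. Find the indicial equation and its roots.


Divide by x^2 to reach normal form y'' + P_1(x) y' + P_2(x) y = 0 with P_1(x) = -1 - 2/x and P_2(x) = -2 + 2/x + 2/x^2.
x = 0 is a singular point because the y'-coefficient -1 - 2/x has a pole at x = 0 and the y-coefficient -2 + 2/x + 2/x^2 has a pole at x = 0.
It is a regular singular point because x P_1(x) = p(x) = -x - 2 and x^2 P_2(x) = q(x) = -2x^2 + 2x + 2 are polynomials, hence analytic at x = 0.
p(0) = -2,  q(0) = 2.
Indicial equation: r(r-1) + p(0) r + q(0) = 0, i.e. r^2 + (p(0) - 1) r + q(0) = 0, i.e. r^2 - 3 r + 2 = 0.
Discriminant: (-3)^2 - 4(2) = 1, so r = (3 ± 1)/2.
Solving: r_1 = 2, r_2 = 1.

indicial: r^2 - 3 r + 2 = 0; roots r_1 = 2, r_2 = 1


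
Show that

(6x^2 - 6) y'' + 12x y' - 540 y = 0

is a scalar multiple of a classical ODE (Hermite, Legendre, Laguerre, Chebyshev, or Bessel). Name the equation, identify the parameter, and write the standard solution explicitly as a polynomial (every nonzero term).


All three coefficients share the factor -6; dividing through by -6 gives  (1 - x^2) y'' - 2x y' + 90 y = 0.
This matches the Legendre equation (1 - x^2) y'' - 2x y' + n(n+1) y = 0 (note the -2x y' term) with n(n+1) = 90, so n = 9; the polynomial solution is P_9(x).
With y = sum_k a_k x^k, matching x^k gives (k+2)(k+1) a_{k+2} = [k(k+1) - n(n+1)] a_k = (k - 9)(k + 10) a_k. The right side vanishes at k = 9, so the series with the parity of 9 terminates at degree 9.
Standard normalization (P_n(1) = 1): leading coefficient (2n)!/(2^n (n!)^2) = 6402373705728000/(512*131681894400) = 12155/128, so a_9 = 12155/128. Work downward with a_k = (k+1)(k+2) a_{k+2} / ((k - 9)(k + 10)):
  a_7 = (8)(9)(12155/128) / ((7 - 9)(7 + 10)) = (109395/16)/(-34) = -6435/32
  a_5 = (6)(7)(-6435/32) / ((5 - 9)(5 + 10)) = (-135135/16)/(-60) = 9009/64
  a_3 = (4)(5)(9009/64) / ((3 - 9)(3 + 10)) = (45045/16)/(-78) = -1155/32
  a_1 = (2)(3)(-1155/32) / ((1 - 9)(1 + 10)) = (-3465/16)/(-88) = 315/128
Hence P_9(x) = 12155 x^9/128 - 6435 x^7/32 + 9009 x^5/64 - 1155 x^3/32 + 315 x/128.

P_9(x); series = 12155 x^9/128 - 6435 x^7/32 + 9009 x^5/64 - 1155 x^3/32 + 315 x/128


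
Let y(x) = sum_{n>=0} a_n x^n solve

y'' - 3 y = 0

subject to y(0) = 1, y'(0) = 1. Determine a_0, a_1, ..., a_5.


Ansatz: y(x) = sum_{n>=0} a_n x^n, so y'(x) = sum_{n>=1} n a_n x^(n-1) and y''(x) = sum_{n>=2} n(n-1) a_n x^(n-2).
Substitute into P(x) y'' + Q(x) y' + R(x) y = 0 with P(x) = 1, Q(x) = 0, R(x) = -3, and match powers of x.
Initial conditions: a_0 = 1, a_1 = 1.
Setting the coefficient of each power of x to zero and solving order by order (substituting the coefficients already found):
  x^0: 2 a_2 - 3 a_0 = 0  ->  2 a_2 = 3 a_0 = 3  ->  a_2 = 3/2
  x^1: 6 a_3 - 3 a_1 = 0  ->  6 a_3 = 3 a_1 = 3  ->  a_3 = 1/2
  x^2: 12 a_4 - 3 a_2 = 0  ->  12 a_4 = 3 a_2 = 9/2  ->  a_4 = 3/8
  x^3: 20 a_5 - 3 a_3 = 0  ->  20 a_5 = 3 a_3 = 3/2  ->  a_5 = 3/40
Truncated series: y(x) = 1 + x + (3/2) x^2 + (1/2) x^3 + (3/8) x^4 + (3/40) x^5 + O(x^6).

a_0 = 1; a_1 = 1; a_2 = 3/2; a_3 = 1/2; a_4 = 3/8; a_5 = 3/40


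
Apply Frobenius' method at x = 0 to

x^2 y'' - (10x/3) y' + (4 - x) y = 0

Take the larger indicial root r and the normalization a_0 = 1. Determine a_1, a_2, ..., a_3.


Write in Frobenius form y'' + (p(x)/x) y' + (q(x)/x^2) y = 0:
  p(x) = -10/3,  q(x) = 4 - x.
Indicial equation: r(r-1) + (-10/3) r + (4) = 0 -> roots r_1 = 3, r_2 = 4/3.
Take r = r_1 = 3. Let y(x) = x^r sum_{n>=0} a_n x^n with a_0 = 1.
Substitute y = x^r sum a_n x^n and match x^{r+n}. The recurrence is
  D(n) a_n - 1 a_{n-1} = 0,  where D(n) = (r+n)(r+n-1) + (-10/3)(r+n) + (4).
  a_n = 1 / D(n) * a_{n-1}.
Since the indicial polynomial factors as (r - r_1)(r - r_2), D(n) = (r_1 + n - r_1)(r_1 + n - r_2) = n(n + 5/3).
Evaluating step by step (a_0 = 1):
  n = 1: D(1) = 1(1 + 5/3) = 8/3; numerator = 1(1) = 1; a_1 = (1)/(8/3) = 3/8
  n = 2: D(2) = 2(2 + 5/3) = 22/3; numerator = 1(3/8) = 3/8; a_2 = (3/8)/(22/3) = 9/176
  n = 3: D(3) = 3(3 + 5/3) = 14; numerator = 1(9/176) = 9/176; a_3 = (9/176)/(14) = 9/2464

r = 3; a_0 = 1; a_1 = 3/8; a_2 = 9/176; a_3 = 9/2464


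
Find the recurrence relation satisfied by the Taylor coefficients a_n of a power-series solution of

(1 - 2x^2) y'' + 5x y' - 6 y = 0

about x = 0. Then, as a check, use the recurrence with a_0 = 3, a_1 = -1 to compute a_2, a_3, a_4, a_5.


Substitute y = sum_n a_n x^n.
(1 - 2 x^2) y'' contributes (n+2)(n+1) a_{n+2} - 2 n(n-1) a_n at x^n.
5 x y'(x) contributes 5 n a_n at x^n.
-6 y(x) contributes -6 a_n at x^n.
Matching x^n: (n+2)(n+1) a_{n+2} + (-2 n(n-1) + 5 n - 6) a_n = 0.
Thus a_{n+2} = (2 n(n-1) - 5 n + 6) / ((n+1)(n+2)) * a_n.

Check with a_0 = 3, a_1 = -1 (apply the recurrence for n = 0, 1, 2, 3): a_0 = 3, a_1 = -1, a_2 = 9, a_3 = -1/6, a_4 = 0, a_5 = -1/40.

a_(n+2) = (2 n(n-1) - 5 n + 6) / ((n+1)(n+2)) * a_n; check: a_0 = 3, a_1 = -1, a_2 = 9, a_3 = -1/6, a_4 = 0, a_5 = -1/40


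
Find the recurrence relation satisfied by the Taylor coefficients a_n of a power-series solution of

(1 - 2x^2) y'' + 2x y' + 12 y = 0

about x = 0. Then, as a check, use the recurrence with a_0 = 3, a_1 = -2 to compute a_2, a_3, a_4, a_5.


Substitute y = sum_n a_n x^n.
(1 - 2 x^2) y'' contributes (n+2)(n+1) a_{n+2} - 2 n(n-1) a_n at x^n.
2 x y'(x) contributes 2 n a_n at x^n.
12 y(x) contributes 12 a_n at x^n.
Matching x^n: (n+2)(n+1) a_{n+2} + (-2 n(n-1) + 2 n + 12) a_n = 0.
Thus a_{n+2} = (2 n(n-1) - 2 n - 12) / ((n+1)(n+2)) * a_n.

Check with a_0 = 3, a_1 = -2 (apply the recurrence for n = 0, 1, 2, 3): a_0 = 3, a_1 = -2, a_2 = -18, a_3 = 14/3, a_4 = 18, a_5 = -7/5.

a_(n+2) = (2 n(n-1) - 2 n - 12) / ((n+1)(n+2)) * a_n; check: a_0 = 3, a_1 = -2, a_2 = -18, a_3 = 14/3, a_4 = 18, a_5 = -7/5


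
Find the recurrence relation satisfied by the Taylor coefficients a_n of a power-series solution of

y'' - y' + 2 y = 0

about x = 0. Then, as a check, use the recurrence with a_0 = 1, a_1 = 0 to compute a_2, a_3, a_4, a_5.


Substitute y = sum_n a_n x^n.
y''(x) has coefficient (n+2)(n+1) a_{n+2} at x^n;
-y'(x) has coefficient -(n+1) a_{n+1} at x^n;
2 y(x) has coefficient 2 a_n at x^n.
Matching x^n: (n+2)(n+1) a_{n+2} - (n+1) a_{n+1} + 2 a_n = 0.
Thus a_{n+2} = [(n+1) a_{n+1} - 2 a_n] / ((n+1)(n+2)).

Check with a_0 = 1, a_1 = 0 (apply the recurrence for n = 0, 1, 2, 3): a_0 = 1, a_1 = 0, a_2 = -1, a_3 = -1/3, a_4 = 1/12, a_5 = 1/20.

a_(n+2) = [(n+1) a_(n+1) - 2 a_n] / ((n+1)(n+2)); check: a_0 = 1, a_1 = 0, a_2 = -1, a_3 = -1/3, a_4 = 1/12, a_5 = 1/20


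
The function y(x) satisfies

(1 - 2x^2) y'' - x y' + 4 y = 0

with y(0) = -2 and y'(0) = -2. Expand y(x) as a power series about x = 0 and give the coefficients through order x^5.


Ansatz: y(x) = sum_{n>=0} a_n x^n, so y'(x) = sum_{n>=1} n a_n x^(n-1) and y''(x) = sum_{n>=2} n(n-1) a_n x^(n-2).
Substitute into P(x) y'' + Q(x) y' + R(x) y = 0 with P(x) = 1 - 2x^2, Q(x) = -x, R(x) = 4, and match powers of x.
Initial conditions: a_0 = -2, a_1 = -2.
Setting the coefficient of each power of x to zero and solving order by order (substituting the coefficients already found):
  x^0: 2 a_2 + 4 a_0 = 0  ->  2 a_2 = -4 a_0 = 8  ->  a_2 = 4
  x^1: 6 a_3 + 3 a_1 = 0  ->  6 a_3 = -3 a_1 = 6  ->  a_3 = 1
  x^2: 12 a_4 - 2 a_2 = 0  ->  12 a_4 = 2 a_2 = 8  ->  a_4 = 2/3
  x^3: 20 a_5 - 11 a_3 = 0  ->  20 a_5 = 11 a_3 = 11  ->  a_5 = 11/20
Truncated series: y(x) = -2 - 2 x + 4 x^2 + x^3 + (2/3) x^4 + (11/20) x^5 + O(x^6).

a_0 = -2; a_1 = -2; a_2 = 4; a_3 = 1; a_4 = 2/3; a_5 = 11/20


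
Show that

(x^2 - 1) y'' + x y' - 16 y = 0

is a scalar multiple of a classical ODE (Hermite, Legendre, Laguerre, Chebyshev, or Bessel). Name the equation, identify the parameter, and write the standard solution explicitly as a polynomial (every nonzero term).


All three coefficients share the factor -1; dividing through by -1 gives  (1 - x^2) y'' - x y' + 16 y = 0.
This matches the Chebyshev equation (1 - x^2) y'' - x y' + n^2 y = 0 (note the -x y' term, not -2x y') with n^2 = 16, so n = 4; the polynomial solution is T_4(x).
With y = sum_k a_k x^k, matching x^k gives (k+2)(k+1) a_{k+2} = (k^2 - n^2) a_k = (k - 4)(k + 4) a_k. The right side vanishes at k = 4, so the series with the parity of 4 terminates at degree 4.
Standard normalization: leading coefficient of T_n is 2^(n-1), so a_4 = 2^3 = 8. Work downward with a_k = (k+1)(k+2) a_{k+2} / ((k - 4)(k + 4)):
  a_2 = (3)(4)(8) / ((2 - 4)(2 + 4)) = 96/(-12) = -8
  a_0 = (1)(2)(-8) / ((0 - 4)(0 + 4)) = -16/(-16) = 1
Hence T_4(x) = 8 x^4 - 8 x^2 + 1.

T_4(x); series = 8 x^4 - 8 x^2 + 1


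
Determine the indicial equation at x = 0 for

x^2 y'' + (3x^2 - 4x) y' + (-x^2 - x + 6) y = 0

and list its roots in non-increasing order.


Divide by x^2 to reach normal form y'' + P_1(x) y' + P_2(x) y = 0 with P_1(x) = 3 - 4/x and P_2(x) = -1 - 1/x + 6/x^2.
x = 0 is a singular point because the y'-coefficient 3 - 4/x has a pole at x = 0 and the y-coefficient -1 - 1/x + 6/x^2 has a pole at x = 0.
It is a regular singular point because x P_1(x) = p(x) = 3x - 4 and x^2 P_2(x) = q(x) = -x^2 - x + 6 are polynomials, hence analytic at x = 0.
p(0) = -4,  q(0) = 6.
Indicial equation: r(r-1) + p(0) r + q(0) = 0, i.e. r^2 + (p(0) - 1) r + q(0) = 0, i.e. r^2 - 5 r + 6 = 0.
Discriminant: (-5)^2 - 4(6) = 1, so r = (5 ± 1)/2.
Solving: r_1 = 3, r_2 = 2.

indicial: r^2 - 5 r + 6 = 0; roots r_1 = 3, r_2 = 2


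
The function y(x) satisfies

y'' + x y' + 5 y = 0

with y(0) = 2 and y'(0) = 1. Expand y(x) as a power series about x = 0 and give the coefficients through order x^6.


Ansatz: y(x) = sum_{n>=0} a_n x^n, so y'(x) = sum_{n>=1} n a_n x^(n-1) and y''(x) = sum_{n>=2} n(n-1) a_n x^(n-2).
Substitute into P(x) y'' + Q(x) y' + R(x) y = 0 with P(x) = 1, Q(x) = x, R(x) = 5, and match powers of x.
Initial conditions: a_0 = 2, a_1 = 1.
Setting the coefficient of each power of x to zero and solving order by order (substituting the coefficients already found):
  x^0: 2 a_2 + 5 a_0 = 0  ->  2 a_2 = -5 a_0 = -10  ->  a_2 = -5
  x^1: 6 a_3 + 6 a_1 = 0  ->  6 a_3 = -6 a_1 = -6  ->  a_3 = -1
  x^2: 12 a_4 + 7 a_2 = 0  ->  12 a_4 = -7 a_2 = 35  ->  a_4 = 35/12
  x^3: 20 a_5 + 8 a_3 = 0  ->  20 a_5 = -8 a_3 = 8  ->  a_5 = 2/5
  x^4: 30 a_6 + 9 a_4 = 0  ->  30 a_6 = -9 a_4 = -105/4  ->  a_6 = -7/8
Truncated series: y(x) = 2 + x - 5 x^2 - x^3 + (35/12) x^4 + (2/5) x^5 - (7/8) x^6 + O(x^7).

a_0 = 2; a_1 = 1; a_2 = -5; a_3 = -1; a_4 = 35/12; a_5 = 2/5; a_6 = -7/8


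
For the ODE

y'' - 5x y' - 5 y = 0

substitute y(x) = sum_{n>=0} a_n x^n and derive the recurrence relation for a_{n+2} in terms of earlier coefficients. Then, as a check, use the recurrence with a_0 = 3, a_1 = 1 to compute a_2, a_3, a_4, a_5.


Substitute y = sum_n a_n x^n.
y''(x) has coefficient (n+2)(n+1) a_{n+2} at x^n;
-5 x y'(x) has coefficient -5 n a_n at x^n (shift);
-5 y(x) has coefficient -5 a_n at x^n.
Matching x^n: (n+2)(n+1) a_{n+2} + (-5n - 5) a_n = 0.
Thus a_{n+2} = (5n + 5) / ((n+1)(n+2)) * a_n.

Check with a_0 = 3, a_1 = 1 (apply the recurrence for n = 0, 1, 2, 3): a_0 = 3, a_1 = 1, a_2 = 15/2, a_3 = 5/3, a_4 = 75/8, a_5 = 5/3.

a_(n+2) = (5n + 5) / ((n+1)(n+2)) * a_n; check: a_0 = 3, a_1 = 1, a_2 = 15/2, a_3 = 5/3, a_4 = 75/8, a_5 = 5/3


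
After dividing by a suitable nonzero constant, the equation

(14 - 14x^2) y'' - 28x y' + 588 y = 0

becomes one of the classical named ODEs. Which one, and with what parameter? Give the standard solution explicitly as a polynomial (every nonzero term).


All three coefficients share the factor 14; dividing through by 14 gives  (1 - x^2) y'' - 2x y' + 42 y = 0.
This matches the Legendre equation (1 - x^2) y'' - 2x y' + n(n+1) y = 0 (note the -2x y' term) with n(n+1) = 42, so n = 6; the polynomial solution is P_6(x).
With y = sum_k a_k x^k, matching x^k gives (k+2)(k+1) a_{k+2} = [k(k+1) - n(n+1)] a_k = (k - 6)(k + 7) a_k. The right side vanishes at k = 6, so the series with the parity of 6 terminates at degree 6.
Standard normalization (P_n(1) = 1): leading coefficient (2n)!/(2^n (n!)^2) = 479001600/(64*518400) = 231/16, so a_6 = 231/16. Work downward with a_k = (k+1)(k+2) a_{k+2} / ((k - 6)(k + 7)):
  a_4 = (5)(6)(231/16) / ((4 - 6)(4 + 7)) = (3465/8)/(-22) = -315/16
  a_2 = (3)(4)(-315/16) / ((2 - 6)(2 + 7)) = (-945/4)/(-36) = 105/16
  a_0 = (1)(2)(105/16) / ((0 - 6)(0 + 7)) = (105/8)/(-42) = -5/16
Hence P_6(x) = 231 x^6/16 - 315 x^4/16 + 105 x^2/16 - 5/16.

P_6(x); series = 231 x^6/16 - 315 x^4/16 + 105 x^2/16 - 5/16


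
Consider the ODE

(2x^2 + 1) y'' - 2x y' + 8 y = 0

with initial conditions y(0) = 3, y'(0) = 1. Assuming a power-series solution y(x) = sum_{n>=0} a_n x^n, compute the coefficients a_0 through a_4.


Ansatz: y(x) = sum_{n>=0} a_n x^n, so y'(x) = sum_{n>=1} n a_n x^(n-1) and y''(x) = sum_{n>=2} n(n-1) a_n x^(n-2).
Substitute into P(x) y'' + Q(x) y' + R(x) y = 0 with P(x) = 2x^2 + 1, Q(x) = -2x, R(x) = 8, and match powers of x.
Initial conditions: a_0 = 3, a_1 = 1.
Setting the coefficient of each power of x to zero and solving order by order (substituting the coefficients already found):
  x^0: 2 a_2 + 8 a_0 = 0  ->  2 a_2 = -8 a_0 = -24  ->  a_2 = -12
  x^1: 6 a_3 + 6 a_1 = 0  ->  6 a_3 = -6 a_1 = -6  ->  a_3 = -1
  x^2: 12 a_4 + 8 a_2 = 0  ->  12 a_4 = -8 a_2 = 96  ->  a_4 = 8
Truncated series: y(x) = 3 + x - 12 x^2 - x^3 + 8 x^4 + O(x^5).

a_0 = 3; a_1 = 1; a_2 = -12; a_3 = -1; a_4 = 8


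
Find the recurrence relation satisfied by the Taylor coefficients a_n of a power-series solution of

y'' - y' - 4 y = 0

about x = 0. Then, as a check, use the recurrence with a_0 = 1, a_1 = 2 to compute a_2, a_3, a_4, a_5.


Substitute y = sum_n a_n x^n.
y''(x) has coefficient (n+2)(n+1) a_{n+2} at x^n;
-y'(x) has coefficient -(n+1) a_{n+1} at x^n;
-4 y(x) has coefficient -4 a_n at x^n.
Matching x^n: (n+2)(n+1) a_{n+2} - (n+1) a_{n+1} - 4 a_n = 0.
Thus a_{n+2} = [(n+1) a_{n+1} + 4 a_n] / ((n+1)(n+2)).

Check with a_0 = 1, a_1 = 2 (apply the recurrence for n = 0, 1, 2, 3): a_0 = 1, a_1 = 2, a_2 = 3, a_3 = 7/3, a_4 = 19/12, a_5 = 47/60.

a_(n+2) = [(n+1) a_(n+1) + 4 a_n] / ((n+1)(n+2)); check: a_0 = 1, a_1 = 2, a_2 = 3, a_3 = 7/3, a_4 = 19/12, a_5 = 47/60


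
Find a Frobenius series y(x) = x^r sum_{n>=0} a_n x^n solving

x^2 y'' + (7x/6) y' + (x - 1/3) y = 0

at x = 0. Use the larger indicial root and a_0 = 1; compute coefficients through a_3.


Write in Frobenius form y'' + (p(x)/x) y' + (q(x)/x^2) y = 0:
  p(x) = 7/6,  q(x) = x - 1/3.
Indicial equation: r(r-1) + (7/6) r + (-1/3) = 0 -> roots r_1 = 1/2, r_2 = -2/3.
Take r = r_1 = 1/2. Let y(x) = x^r sum_{n>=0} a_n x^n with a_0 = 1.
Substitute y = x^r sum a_n x^n and match x^{r+n}. The recurrence is
  D(n) a_n + 1 a_{n-1} = 0,  where D(n) = (r+n)(r+n-1) + (7/6)(r+n) + (-1/3).
  a_n = -1 / D(n) * a_{n-1}.
Since the indicial polynomial factors as (r - r_1)(r - r_2), D(n) = (r_1 + n - r_1)(r_1 + n - r_2) = n(n + 7/6).
Evaluating step by step (a_0 = 1):
  n = 1: D(1) = 1(1 + 7/6) = 13/6; numerator = -1(1) = -1; a_1 = (-1)/(13/6) = -6/13
  n = 2: D(2) = 2(2 + 7/6) = 19/3; numerator = -1(-6/13) = 6/13; a_2 = (6/13)/(19/3) = 18/247
  n = 3: D(3) = 3(3 + 7/6) = 25/2; numerator = -1(18/247) = -18/247; a_3 = (-18/247)/(25/2) = -36/6175

r = 1/2; a_0 = 1; a_1 = -6/13; a_2 = 18/247; a_3 = -36/6175


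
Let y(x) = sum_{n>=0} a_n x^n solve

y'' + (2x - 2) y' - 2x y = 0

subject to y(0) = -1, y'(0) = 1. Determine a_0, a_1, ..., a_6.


Ansatz: y(x) = sum_{n>=0} a_n x^n, so y'(x) = sum_{n>=1} n a_n x^(n-1) and y''(x) = sum_{n>=2} n(n-1) a_n x^(n-2).
Substitute into P(x) y'' + Q(x) y' + R(x) y = 0 with P(x) = 1, Q(x) = 2x - 2, R(x) = -2x, and match powers of x.
Initial conditions: a_0 = -1, a_1 = 1.
Setting the coefficient of each power of x to zero and solving order by order (substituting the coefficients already found):
  x^0: 2 a_2 - 2 a_1 = 0  ->  2 a_2 = 2 a_1 = 2  ->  a_2 = 1
  x^1: 6 a_3 - 4 a_2 + 2 a_1 - 2 a_0 = 0  ->  6 a_3 = 4 a_2 - 2 a_1 + 2 a_0 = 0  ->  a_3 = 0
  x^2: 12 a_4 - 6 a_3 + 4 a_2 - 2 a_1 = 0  ->  12 a_4 = 6 a_3 - 4 a_2 + 2 a_1 = -2  ->  a_4 = -1/6
  x^3: 20 a_5 - 8 a_4 + 6 a_3 - 2 a_2 = 0  ->  20 a_5 = 8 a_4 - 6 a_3 + 2 a_2 = 2/3  ->  a_5 = 1/30
  x^4: 30 a_6 - 10 a_5 + 8 a_4 - 2 a_3 = 0  ->  30 a_6 = 10 a_5 - 8 a_4 + 2 a_3 = 5/3  ->  a_6 = 1/18
Truncated series: y(x) = -1 + x + x^2 - (1/6) x^4 + (1/30) x^5 + (1/18) x^6 + O(x^7).

a_0 = -1; a_1 = 1; a_2 = 1; a_3 = 0; a_4 = -1/6; a_5 = 1/30; a_6 = 1/18


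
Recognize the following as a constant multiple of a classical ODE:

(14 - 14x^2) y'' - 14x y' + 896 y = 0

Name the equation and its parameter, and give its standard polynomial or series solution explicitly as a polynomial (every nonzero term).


All three coefficients share the factor 14; dividing through by 14 gives  (1 - x^2) y'' - x y' + 64 y = 0.
This matches the Chebyshev equation (1 - x^2) y'' - x y' + n^2 y = 0 (note the -x y' term, not -2x y') with n^2 = 64, so n = 8; the polynomial solution is T_8(x).
With y = sum_k a_k x^k, matching x^k gives (k+2)(k+1) a_{k+2} = (k^2 - n^2) a_k = (k - 8)(k + 8) a_k. The right side vanishes at k = 8, so the series with the parity of 8 terminates at degree 8.
Standard normalization: leading coefficient of T_n is 2^(n-1), so a_8 = 2^7 = 128. Work downward with a_k = (k+1)(k+2) a_{k+2} / ((k - 8)(k + 8)):
  a_6 = (7)(8)(128) / ((6 - 8)(6 + 8)) = 7168/(-28) = -256
  a_4 = (5)(6)(-256) / ((4 - 8)(4 + 8)) = -7680/(-48) = 160
  a_2 = (3)(4)(160) / ((2 - 8)(2 + 8)) = 1920/(-60) = -32
  a_0 = (1)(2)(-32) / ((0 - 8)(0 + 8)) = -64/(-64) = 1
Hence T_8(x) = 128 x^8 - 256 x^6 + 160 x^4 - 32 x^2 + 1.

T_8(x); series = 128 x^8 - 256 x^6 + 160 x^4 - 32 x^2 + 1


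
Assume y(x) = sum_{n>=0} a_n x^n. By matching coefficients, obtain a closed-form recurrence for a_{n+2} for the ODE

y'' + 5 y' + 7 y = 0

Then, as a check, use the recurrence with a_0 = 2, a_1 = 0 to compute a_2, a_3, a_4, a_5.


Substitute y = sum_n a_n x^n.
y''(x) has coefficient (n+2)(n+1) a_{n+2} at x^n;
5 y'(x) has coefficient 5 (n+1) a_{n+1} at x^n;
7 y(x) has coefficient 7 a_n at x^n.
Matching x^n: (n+2)(n+1) a_{n+2} + 5 (n+1) a_{n+1} + 7 a_n = 0.
Thus a_{n+2} = [-5 (n+1) a_{n+1} - 7 a_n] / ((n+1)(n+2)).

Check with a_0 = 2, a_1 = 0 (apply the recurrence for n = 0, 1, 2, 3): a_0 = 2, a_1 = 0, a_2 = -7, a_3 = 35/3, a_4 = -21/2, a_5 = 77/12.

a_(n+2) = [-5 (n+1) a_(n+1) - 7 a_n] / ((n+1)(n+2)); check: a_0 = 2, a_1 = 0, a_2 = -7, a_3 = 35/3, a_4 = -21/2, a_5 = 77/12
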